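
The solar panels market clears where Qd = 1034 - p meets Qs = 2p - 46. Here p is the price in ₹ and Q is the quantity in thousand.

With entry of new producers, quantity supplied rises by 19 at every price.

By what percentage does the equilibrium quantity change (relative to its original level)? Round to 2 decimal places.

+0.94

Solve the original market: 1034 - p = 2p - 46, hence p = 360 and Q = 674.
After the shift, demand is Qd = 1034 - p and supply is Qs = 2p - 27.
Setting them equal: 1034 - p = 2p - 27 → 1061 = 3p, so p = 1061/3 ≈ 353.6667 and Q = 2041/3 ≈ 680.3333.
%ΔQ = (680.3333 − 674) / 674 × 100 = +0.94%.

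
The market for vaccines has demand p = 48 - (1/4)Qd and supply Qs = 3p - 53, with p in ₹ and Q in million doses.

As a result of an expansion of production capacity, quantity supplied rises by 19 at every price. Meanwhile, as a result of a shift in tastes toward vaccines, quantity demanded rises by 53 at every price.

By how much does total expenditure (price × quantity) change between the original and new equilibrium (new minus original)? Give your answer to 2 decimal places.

Solve the original market: 192 - 4p = 3p - 53, hence p = 35 and Q = 52.
The new curves are Qd = 245 - 4p (demand) and Qs = 3p - 34 (supply).
Clearing the new market: 245 - 4p = 3p - 34, so p = 279/7 ≈ 39.8571 and Q = 599/7 ≈ 85.5714.
Expenditure moves from 35×52 = 1820 to 39.8571×85.5714 = 3410.6327; change = +1590.63.

+1590.63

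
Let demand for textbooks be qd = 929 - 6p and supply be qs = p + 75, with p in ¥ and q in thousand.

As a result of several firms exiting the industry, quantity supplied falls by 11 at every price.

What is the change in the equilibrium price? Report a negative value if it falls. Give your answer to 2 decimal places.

Initially, 929 - 6p = p + 75, so 854 = 7p and p = 122, q = 197.
The new curves are qd = 929 - 6p (demand) and qs = p + 64 (supply).
Clearing the new market: 929 - 6p = p + 64, so p = 865/7 ≈ 123.5714 and q = 1313/7 ≈ 187.5714.
Δp = 123.5714 − 122 = +1.57.

+1.57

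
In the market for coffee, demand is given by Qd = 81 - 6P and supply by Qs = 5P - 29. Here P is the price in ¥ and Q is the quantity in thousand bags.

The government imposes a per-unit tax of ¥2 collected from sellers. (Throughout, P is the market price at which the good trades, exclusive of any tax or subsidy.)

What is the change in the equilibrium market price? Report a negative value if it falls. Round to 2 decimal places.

Initially, 81 - 6P = 5P - 29, so 110 = 11P and P = 10, Q = 21.
Since sellers keep the price net of the tax, the effective supply curve becomes Qs = 5P - 39.
New equilibrium: 81 - 6P = 5P - 39 ⇒ 120 = 11P ⇒ P = 120/11 ≈ 10.9091, Q = 171/11 ≈ 15.5455.
ΔP = 10.9091 − 10 = +0.91.

+0.91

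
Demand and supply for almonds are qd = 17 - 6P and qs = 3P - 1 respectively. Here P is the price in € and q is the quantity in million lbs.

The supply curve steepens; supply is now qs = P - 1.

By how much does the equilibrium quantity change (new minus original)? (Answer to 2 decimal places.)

-3.43

Original equilibrium: 17 - 6P = 3P - 1 gives 18 = 9P, so P = 2 and q = 5.
The new curves are qd = 17 - 6P (demand) and qs = P - 1 (supply).
Setting them equal: 17 - 6P = P - 1 → 18 = 7P, so P = 18/7 ≈ 2.5714 and q = 11/7 ≈ 1.5714.
Δq = 1.5714 − 5 = -3.43.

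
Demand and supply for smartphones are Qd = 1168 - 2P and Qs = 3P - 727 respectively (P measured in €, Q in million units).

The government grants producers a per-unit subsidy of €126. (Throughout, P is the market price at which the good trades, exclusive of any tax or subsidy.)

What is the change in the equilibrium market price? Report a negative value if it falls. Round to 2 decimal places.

Original equilibrium: 1168 - 2P = 3P - 727 gives 1895 = 5P, so P = 379 and Q = 410.
Since sellers receive the price plus the subsidy, the effective supply curve becomes Qs = 3P - 349.
Clearing the new market: 1168 - 2P = 3P - 349, so P = 303.4 and Q = 561.2.
ΔP = 303.4 − 379 = -75.60.

-75.60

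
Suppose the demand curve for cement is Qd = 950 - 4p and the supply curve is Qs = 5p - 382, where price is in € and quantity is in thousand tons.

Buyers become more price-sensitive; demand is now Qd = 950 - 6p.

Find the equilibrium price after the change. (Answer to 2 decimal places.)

Before the shock: 950 - 4p = 5p - 382 ⇒ 1332 = 9p ⇒ p = 148, Q = 358.
After the shift, demand is Qd = 950 - 6p and supply is Qs = 5p - 382.
New equilibrium: 950 - 6p = 5p - 382 ⇒ 1332 = 11p ⇒ p = 1332/11 ≈ 121.0909, Q = 2458/11 ≈ 223.4545.

121.09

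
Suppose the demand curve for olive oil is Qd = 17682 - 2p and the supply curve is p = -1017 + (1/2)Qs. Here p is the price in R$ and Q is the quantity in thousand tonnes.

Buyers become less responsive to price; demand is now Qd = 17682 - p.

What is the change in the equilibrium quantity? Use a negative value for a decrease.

Solve the original market: 17682 - 2p = 2p + 2034, hence p = 3912 and Q = 9858.
The shock moves the curves to Qd = 17682 - p and Qs = 2p + 2034.
Setting them equal: 17682 - p = 2p + 2034 → 15648 = 3p, so p = 5216 and Q = 12466.
ΔQ = 12466 − 9858 = +2608.

+2608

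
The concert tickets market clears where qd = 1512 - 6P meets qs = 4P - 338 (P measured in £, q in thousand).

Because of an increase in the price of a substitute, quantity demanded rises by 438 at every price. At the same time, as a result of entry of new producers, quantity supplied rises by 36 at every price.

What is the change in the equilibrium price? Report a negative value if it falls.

Before the shock: 1512 - 6P = 4P - 338 ⇒ 1850 = 10P ⇒ P = 185, q = 402.
With the change applied: demand qd = 1950 - 6P, supply qs = 4P - 302.
Equate the new curves: 1950 - 6P = 4P - 302, giving 2252 = 10P, P = 225.2, q = 598.8.
ΔP = 225.2 − 185 = +40.2.

+40.2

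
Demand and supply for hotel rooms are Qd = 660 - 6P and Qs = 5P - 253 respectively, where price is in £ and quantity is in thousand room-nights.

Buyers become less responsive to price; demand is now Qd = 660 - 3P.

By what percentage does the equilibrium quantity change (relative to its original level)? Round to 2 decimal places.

Original equilibrium: 660 - 6P = 5P - 253 gives 913 = 11P, so P = 83 and Q = 162.
With the change applied: demand Qd = 660 - 3P, supply Qs = 5P - 253.
Clearing the new market: 660 - 3P = 5P - 253, so P = 114.125 and Q = 317.625.
%ΔQ = (317.625 − 162) / 162 × 100 = +96.06%.

+96.06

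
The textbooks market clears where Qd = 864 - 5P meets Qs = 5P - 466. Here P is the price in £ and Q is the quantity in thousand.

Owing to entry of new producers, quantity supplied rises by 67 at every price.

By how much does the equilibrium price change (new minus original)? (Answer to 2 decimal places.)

Solve the original market: 864 - 5P = 5P - 466, hence P = 133 and Q = 199.
After the shift, demand is Qd = 864 - 5P and supply is Qs = 5P - 399.
Setting them equal: 864 - 5P = 5P - 399 → 1263 = 10P, so P = 126.3 and Q = 232.5.
ΔP = 126.3 − 133 = -6.70.

-6.70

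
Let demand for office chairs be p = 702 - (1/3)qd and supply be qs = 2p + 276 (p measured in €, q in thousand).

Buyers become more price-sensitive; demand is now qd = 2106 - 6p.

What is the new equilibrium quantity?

733.5

Original equilibrium: 2106 - 3p = 2p + 276 gives 1830 = 5p, so p = 366 and q = 1008.
After the shift, demand is qd = 2106 - 6p and supply is qs = 2p + 276.
New equilibrium: 2106 - 6p = 2p + 276 ⇒ 1830 = 8p ⇒ p = 228.75, q = 733.5.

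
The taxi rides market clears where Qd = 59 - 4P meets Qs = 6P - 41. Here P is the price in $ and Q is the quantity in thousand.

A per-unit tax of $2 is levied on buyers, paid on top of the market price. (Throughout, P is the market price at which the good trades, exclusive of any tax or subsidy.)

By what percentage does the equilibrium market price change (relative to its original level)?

-8

Solve the original market: 59 - 4P = 6P - 41, hence P = 10 and Q = 19.
Since buyers pay the price plus the tax, the effective demand curve becomes Qd = 51 - 4P.
New equilibrium: 51 - 4P = 6P - 41 ⇒ 92 = 10P ⇒ P = 9.2, Q = 14.2.
%ΔP = (9.2 − 10) / 10 × 100 = -8%.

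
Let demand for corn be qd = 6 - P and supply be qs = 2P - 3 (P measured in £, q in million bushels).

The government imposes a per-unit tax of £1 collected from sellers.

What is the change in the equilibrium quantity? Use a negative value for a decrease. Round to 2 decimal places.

-0.67

Initially, 6 - P = 2P - 3, so 9 = 3P and P = 3, q = 3.
Since sellers keep the price net of the tax, the effective supply curve becomes qs = 2P - 5.
Equate the new curves: 6 - P = 2P - 5, giving 11 = 3P, P = 11/3 ≈ 3.6667, q = 7/3 ≈ 2.3333.
Δq = 2.3333 − 3 = -0.67.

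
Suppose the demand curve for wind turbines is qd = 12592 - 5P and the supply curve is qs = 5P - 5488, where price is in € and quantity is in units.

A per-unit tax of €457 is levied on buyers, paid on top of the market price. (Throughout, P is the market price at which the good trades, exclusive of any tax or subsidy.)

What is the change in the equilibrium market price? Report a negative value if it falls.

-228.5

Initially, 12592 - 5P = 5P - 5488, so 18080 = 10P and P = 1808, q = 3552.
Since buyers pay the price plus the tax, the effective demand curve becomes qd = 10307 - 5P.
Equate the new curves: 10307 - 5P = 5P - 5488, giving 15795 = 10P, P = 1579.5, q = 2409.5.
ΔP = 1579.5 − 1808 = -228.5.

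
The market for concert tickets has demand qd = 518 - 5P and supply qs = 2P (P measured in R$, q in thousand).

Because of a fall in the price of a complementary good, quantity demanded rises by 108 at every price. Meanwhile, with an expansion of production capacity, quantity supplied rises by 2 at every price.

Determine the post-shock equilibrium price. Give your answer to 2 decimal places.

89.14

Original equilibrium: 518 - 5P = 2P gives 518 = 7P, so P = 74 and q = 148.
After the shift, demand is qd = 626 - 5P and supply is qs = 2P + 2.
Setting them equal: 626 - 5P = 2P + 2 → 624 = 7P, so P = 624/7 ≈ 89.1429 and q = 1262/7 ≈ 180.2857.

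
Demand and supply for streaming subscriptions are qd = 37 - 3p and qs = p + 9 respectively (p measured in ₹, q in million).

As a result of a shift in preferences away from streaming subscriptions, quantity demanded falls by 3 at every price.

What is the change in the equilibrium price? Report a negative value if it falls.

Before the shock: 37 - 3p = p + 9 ⇒ 28 = 4p ⇒ p = 7, q = 16.
The shock moves the curves to qd = 34 - 3p and qs = p + 9.
New equilibrium: 34 - 3p = p + 9 ⇒ 25 = 4p ⇒ p = 6.25, q = 15.25.
Δp = 6.25 − 7 = -0.75.

-0.75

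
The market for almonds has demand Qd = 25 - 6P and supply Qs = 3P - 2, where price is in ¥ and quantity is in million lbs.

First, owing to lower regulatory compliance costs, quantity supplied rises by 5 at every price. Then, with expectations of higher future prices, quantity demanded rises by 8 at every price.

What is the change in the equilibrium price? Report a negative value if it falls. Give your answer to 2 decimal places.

Before the shock: 25 - 6P = 3P - 2 ⇒ 27 = 9P ⇒ P = 3, Q = 7.
The shock moves the curves to Qd = 33 - 6P and Qs = 3P + 3.
New equilibrium: 33 - 6P = 3P + 3 ⇒ 30 = 9P ⇒ P = 10/3 ≈ 3.3333, Q = 13.
ΔP = 3.3333 − 3 = +0.33.

+0.33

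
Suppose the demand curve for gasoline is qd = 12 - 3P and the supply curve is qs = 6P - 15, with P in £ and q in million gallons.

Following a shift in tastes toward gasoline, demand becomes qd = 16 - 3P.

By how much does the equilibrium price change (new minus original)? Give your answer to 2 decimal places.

Original equilibrium: 12 - 3P = 6P - 15 gives 27 = 9P, so P = 3 and q = 3.
With the change applied: demand qd = 16 - 3P, supply qs = 6P - 15.
Setting them equal: 16 - 3P = 6P - 15 → 31 = 9P, so P = 31/9 ≈ 3.4444 and q = 17/3 ≈ 5.6667.
ΔP = 3.4444 − 3 = +0.44.

+0.44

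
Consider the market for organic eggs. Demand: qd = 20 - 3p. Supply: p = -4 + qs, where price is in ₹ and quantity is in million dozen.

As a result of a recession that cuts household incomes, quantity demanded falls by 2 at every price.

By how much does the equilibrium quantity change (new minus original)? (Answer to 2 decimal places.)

-0.50

Initially, 20 - 3p = p + 4, so 16 = 4p and p = 4, q = 8.
The shock moves the curves to qd = 18 - 3p and qs = p + 4.
Equate the new curves: 18 - 3p = p + 4, giving 14 = 4p, p = 3.5, q = 7.5.
Δq = 7.5 − 8 = -0.50.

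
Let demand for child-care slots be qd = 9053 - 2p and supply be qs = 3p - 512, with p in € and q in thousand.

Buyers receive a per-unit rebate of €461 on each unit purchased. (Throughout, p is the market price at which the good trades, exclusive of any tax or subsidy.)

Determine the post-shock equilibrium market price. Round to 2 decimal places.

2097.40

Before the shock: 9053 - 2p = 3p - 512 ⇒ 9565 = 5p ⇒ p = 1913, q = 5227.
Since buyers' out-of-pocket price is the market price minus the rebate, the effective demand curve becomes qd = 9975 - 2p.
Clearing the new market: 9975 - 2p = 3p - 512, so p = 2097.4 and q = 5780.2.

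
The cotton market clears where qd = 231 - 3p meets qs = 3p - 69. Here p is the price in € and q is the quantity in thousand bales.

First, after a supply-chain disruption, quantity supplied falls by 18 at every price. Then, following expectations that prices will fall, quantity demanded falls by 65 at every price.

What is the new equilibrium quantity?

39.5

Solve the original market: 231 - 3p = 3p - 69, hence p = 50 and q = 81.
The new curves are qd = 166 - 3p (demand) and qs = 3p - 87 (supply).
Clearing the new market: 166 - 3p = 3p - 87, so p = 253/6 ≈ 42.1667 and q = 39.5.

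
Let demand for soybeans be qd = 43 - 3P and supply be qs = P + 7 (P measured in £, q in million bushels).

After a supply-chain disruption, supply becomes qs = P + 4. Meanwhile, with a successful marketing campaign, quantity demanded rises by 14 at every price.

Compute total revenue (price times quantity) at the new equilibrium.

228.5625

Initially, 43 - 3P = P + 7, so 36 = 4P and P = 9, q = 16.
The new curves are qd = 57 - 3P (demand) and qs = P + 4 (supply).
Setting them equal: 57 - 3P = P + 4 → 53 = 4P, so P = 13.25 and q = 17.25.
New expenditure = 13.25 × 17.25 = 228.5625.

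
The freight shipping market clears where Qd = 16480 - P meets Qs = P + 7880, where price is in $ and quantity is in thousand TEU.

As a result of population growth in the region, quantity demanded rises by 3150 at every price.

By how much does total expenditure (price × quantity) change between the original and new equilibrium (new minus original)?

Initially, 16480 - P = P + 7880, so 8600 = 2P and P = 4300, Q = 12180.
With the change applied: demand Qd = 19630 - P, supply Qs = P + 7880.
New equilibrium: 19630 - P = P + 7880 ⇒ 11750 = 2P ⇒ P = 5875, Q = 13755.
Expenditure moves from 4300×12180 = 52374000 to 5875×13755 = 80810625; change = +28436625.

+28436625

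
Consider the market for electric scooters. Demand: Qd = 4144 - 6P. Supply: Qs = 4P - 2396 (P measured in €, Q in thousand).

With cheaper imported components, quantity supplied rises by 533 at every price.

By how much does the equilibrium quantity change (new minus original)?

Initially, 4144 - 6P = 4P - 2396, so 6540 = 10P and P = 654, Q = 220.
The shock moves the curves to Qd = 4144 - 6P and Qs = 4P - 1863.
Equate the new curves: 4144 - 6P = 4P - 1863, giving 6007 = 10P, P = 600.7, Q = 539.8.
ΔQ = 539.8 − 220 = +319.8.

+319.8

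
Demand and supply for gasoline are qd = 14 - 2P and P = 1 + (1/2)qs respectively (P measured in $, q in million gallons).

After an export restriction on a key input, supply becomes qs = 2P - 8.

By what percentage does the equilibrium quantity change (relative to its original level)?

-50

Solve the original market: 14 - 2P = 2P - 2, hence P = 4 and q = 6.
After the shift, demand is qd = 14 - 2P and supply is qs = 2P - 8.
Setting them equal: 14 - 2P = 2P - 8 → 22 = 4P, so P = 5.5 and q = 3.
%Δq = (3 − 6) / 6 × 100 = -50%.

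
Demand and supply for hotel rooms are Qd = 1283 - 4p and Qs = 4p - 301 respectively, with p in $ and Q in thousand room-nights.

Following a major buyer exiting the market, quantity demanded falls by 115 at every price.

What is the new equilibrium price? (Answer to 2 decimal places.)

183.63

Initially, 1283 - 4p = 4p - 301, so 1584 = 8p and p = 198, Q = 491.
With the change applied: demand Qd = 1168 - 4p, supply Qs = 4p - 301.
Equate the new curves: 1168 - 4p = 4p - 301, giving 1469 = 8p, p = 183.625, Q = 433.5.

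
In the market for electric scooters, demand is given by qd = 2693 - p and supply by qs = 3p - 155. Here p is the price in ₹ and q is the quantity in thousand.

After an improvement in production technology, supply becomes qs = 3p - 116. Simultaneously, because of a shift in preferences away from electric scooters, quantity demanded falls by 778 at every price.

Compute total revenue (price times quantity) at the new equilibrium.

Original equilibrium: 2693 - p = 3p - 155 gives 2848 = 4p, so p = 712 and q = 1981.
The new curves are qd = 1915 - p (demand) and qs = 3p - 116 (supply).
Equate the new curves: 1915 - p = 3p - 116, giving 2031 = 4p, p = 507.75, q = 1407.25.
New expenditure = 507.75 × 1407.25 = 714531.1875.

714531.1875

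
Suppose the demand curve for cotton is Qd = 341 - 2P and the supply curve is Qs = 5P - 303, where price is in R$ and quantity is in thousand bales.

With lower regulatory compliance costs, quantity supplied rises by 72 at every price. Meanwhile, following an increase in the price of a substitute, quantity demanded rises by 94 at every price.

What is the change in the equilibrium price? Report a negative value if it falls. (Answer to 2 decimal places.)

Before the shock: 341 - 2P = 5P - 303 ⇒ 644 = 7P ⇒ P = 92, Q = 157.
With the change applied: demand Qd = 435 - 2P, supply Qs = 5P - 231.
Clearing the new market: 435 - 2P = 5P - 231, so P = 666/7 ≈ 95.1429 and Q = 1713/7 ≈ 244.7143.
ΔP = 95.1429 − 92 = +3.14.

+3.14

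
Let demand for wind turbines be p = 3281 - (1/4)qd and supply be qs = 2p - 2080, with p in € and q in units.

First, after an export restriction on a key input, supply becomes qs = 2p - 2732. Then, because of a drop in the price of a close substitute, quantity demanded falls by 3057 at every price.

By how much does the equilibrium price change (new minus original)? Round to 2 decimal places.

Solve the original market: 13124 - 4p = 2p - 2080, hence p = 2534 and q = 2988.
With the change applied: demand qd = 10067 - 4p, supply qs = 2p - 2732.
Setting them equal: 10067 - 4p = 2p - 2732 → 12799 = 6p, so p = 12799/6 ≈ 2133.1667 and q = 4603/3 ≈ 1534.3333.
Δp = 2133.1667 − 2534 = -400.83.

-400.83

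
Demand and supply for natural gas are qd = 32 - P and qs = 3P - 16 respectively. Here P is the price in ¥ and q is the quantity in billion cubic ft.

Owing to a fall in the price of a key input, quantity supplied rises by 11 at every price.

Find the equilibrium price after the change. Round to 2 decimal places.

Solve the original market: 32 - P = 3P - 16, hence P = 12 and q = 20.
With the change applied: demand qd = 32 - P, supply qs = 3P - 5.
Setting them equal: 32 - P = 3P - 5 → 37 = 4P, so P = 9.25 and q = 22.75.

9.25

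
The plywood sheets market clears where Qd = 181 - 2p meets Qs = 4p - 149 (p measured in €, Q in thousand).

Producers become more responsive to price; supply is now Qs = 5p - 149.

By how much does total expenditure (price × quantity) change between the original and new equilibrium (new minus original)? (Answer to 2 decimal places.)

+182.96

Solve the original market: 181 - 2p = 4p - 149, hence p = 55 and Q = 71.
With the change applied: demand Qd = 181 - 2p, supply Qs = 5p - 149.
New equilibrium: 181 - 2p = 5p - 149 ⇒ 330 = 7p ⇒ p = 330/7 ≈ 47.1429, Q = 607/7 ≈ 86.7143.
Expenditure moves from 55×71 = 3905 to 47.1429×86.7143 = 4087.9592; change = +182.96.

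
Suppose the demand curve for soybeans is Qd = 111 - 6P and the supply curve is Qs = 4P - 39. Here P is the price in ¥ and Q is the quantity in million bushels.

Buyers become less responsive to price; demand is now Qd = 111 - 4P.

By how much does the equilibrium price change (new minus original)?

+3.75

Original equilibrium: 111 - 6P = 4P - 39 gives 150 = 10P, so P = 15 and Q = 21.
The new curves are Qd = 111 - 4P (demand) and Qs = 4P - 39 (supply).
Clearing the new market: 111 - 4P = 4P - 39, so P = 18.75 and Q = 36.
ΔP = 18.75 − 15 = +3.75.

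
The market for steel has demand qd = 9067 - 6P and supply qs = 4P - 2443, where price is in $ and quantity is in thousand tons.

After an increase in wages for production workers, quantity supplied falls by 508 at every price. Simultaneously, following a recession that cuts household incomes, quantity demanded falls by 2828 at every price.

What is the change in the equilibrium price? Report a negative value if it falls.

Initially, 9067 - 6P = 4P - 2443, so 11510 = 10P and P = 1151, q = 2161.
The new curves are qd = 6239 - 6P (demand) and qs = 4P - 2951 (supply).
Equate the new curves: 6239 - 6P = 4P - 2951, giving 9190 = 10P, P = 919, q = 725.
ΔP = 919 − 1151 = -232.

-232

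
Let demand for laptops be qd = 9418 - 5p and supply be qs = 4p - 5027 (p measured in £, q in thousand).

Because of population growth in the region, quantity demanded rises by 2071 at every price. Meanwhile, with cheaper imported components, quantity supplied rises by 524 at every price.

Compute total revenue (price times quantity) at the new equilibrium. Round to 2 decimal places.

4628005.83

Before the shock: 9418 - 5p = 4p - 5027 ⇒ 14445 = 9p ⇒ p = 1605, q = 1393.
After the shift, demand is qd = 11489 - 5p and supply is qs = 4p - 4503.
Clearing the new market: 11489 - 5p = 4p - 4503, so p = 15992/9 ≈ 1776.8889 and q = 23441/9 ≈ 2604.5556.
New expenditure = 1776.8889 × 2604.5556 = 4628005.83.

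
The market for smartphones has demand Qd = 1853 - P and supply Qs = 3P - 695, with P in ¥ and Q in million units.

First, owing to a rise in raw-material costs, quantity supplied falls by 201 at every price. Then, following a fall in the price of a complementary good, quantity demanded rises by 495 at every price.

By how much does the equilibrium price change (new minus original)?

Solve the original market: 1853 - P = 3P - 695, hence P = 637 and Q = 1216.
The new curves are Qd = 2348 - P (demand) and Qs = 3P - 896 (supply).
Equate the new curves: 2348 - P = 3P - 896, giving 3244 = 4P, P = 811, Q = 1537.
ΔP = 811 − 637 = +174.

+174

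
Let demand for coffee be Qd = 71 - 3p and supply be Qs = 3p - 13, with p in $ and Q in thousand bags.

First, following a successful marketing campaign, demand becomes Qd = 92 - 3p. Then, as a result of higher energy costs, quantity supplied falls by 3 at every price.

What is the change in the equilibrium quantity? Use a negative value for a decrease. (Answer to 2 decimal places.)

+9.00

Initially, 71 - 3p = 3p - 13, so 84 = 6p and p = 14, Q = 29.
With the change applied: demand Qd = 92 - 3p, supply Qs = 3p - 16.
New equilibrium: 92 - 3p = 3p - 16 ⇒ 108 = 6p ⇒ p = 18, Q = 38.
ΔQ = 38 − 29 = +9.00.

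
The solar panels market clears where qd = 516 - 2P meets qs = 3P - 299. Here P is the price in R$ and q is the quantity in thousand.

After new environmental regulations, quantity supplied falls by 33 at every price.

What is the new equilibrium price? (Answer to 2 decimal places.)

Before the shock: 516 - 2P = 3P - 299 ⇒ 815 = 5P ⇒ P = 163, q = 190.
After the shift, demand is qd = 516 - 2P and supply is qs = 3P - 332.
Equate the new curves: 516 - 2P = 3P - 332, giving 848 = 5P, P = 169.6, q = 176.8.

169.60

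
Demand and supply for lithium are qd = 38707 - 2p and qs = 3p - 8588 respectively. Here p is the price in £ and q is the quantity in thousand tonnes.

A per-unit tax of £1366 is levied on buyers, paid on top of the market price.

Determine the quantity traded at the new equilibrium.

Original equilibrium: 38707 - 2p = 3p - 8588 gives 47295 = 5p, so p = 9459 and q = 19789.
Since buyers pay the price plus the tax, the effective demand curve becomes qd = 35975 - 2p.
Equate the new curves: 35975 - 2p = 3p - 8588, giving 44563 = 5p, p = 8912.6, q = 18149.8.

18149.8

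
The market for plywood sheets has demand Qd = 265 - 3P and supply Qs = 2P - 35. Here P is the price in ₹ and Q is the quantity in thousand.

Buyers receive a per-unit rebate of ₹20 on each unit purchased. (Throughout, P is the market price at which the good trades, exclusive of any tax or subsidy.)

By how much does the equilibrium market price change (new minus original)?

+12

Initially, 265 - 3P = 2P - 35, so 300 = 5P and P = 60, Q = 85.
Since buyers' out-of-pocket price is the market price minus the rebate, the effective demand curve becomes Qd = 325 - 3P.
Setting them equal: 325 - 3P = 2P - 35 → 360 = 5P, so P = 72 and Q = 109.
ΔP = 72 − 60 = +12.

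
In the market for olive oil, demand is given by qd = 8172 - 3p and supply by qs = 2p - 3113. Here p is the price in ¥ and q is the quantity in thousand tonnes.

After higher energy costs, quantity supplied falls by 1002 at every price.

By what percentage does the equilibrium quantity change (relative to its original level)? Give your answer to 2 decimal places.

Initially, 8172 - 3p = 2p - 3113, so 11285 = 5p and p = 2257, q = 1401.
The shock moves the curves to qd = 8172 - 3p and qs = 2p - 4115.
Clearing the new market: 8172 - 3p = 2p - 4115, so p = 2457.4 and q = 799.8.
%Δq = (799.8 − 1401) / 1401 × 100 = -42.91%.

-42.91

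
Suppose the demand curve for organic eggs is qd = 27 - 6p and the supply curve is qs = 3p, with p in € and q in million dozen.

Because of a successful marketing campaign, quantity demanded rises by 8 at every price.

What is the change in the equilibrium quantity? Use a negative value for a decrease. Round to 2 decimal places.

+2.67

Before the shock: 27 - 6p = 3p ⇒ 27 = 9p ⇒ p = 3, q = 9.
The shock moves the curves to qd = 35 - 6p and qs = 3p.
New equilibrium: 35 - 6p = 3p ⇒ 35 = 9p ⇒ p = 35/9 ≈ 3.8889, q = 35/3 ≈ 11.6667.
Δq = 11.6667 − 9 = +2.67.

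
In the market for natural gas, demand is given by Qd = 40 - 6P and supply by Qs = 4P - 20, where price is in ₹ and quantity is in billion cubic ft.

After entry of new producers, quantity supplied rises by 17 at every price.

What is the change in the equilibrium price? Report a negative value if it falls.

-1.7

Before the shock: 40 - 6P = 4P - 20 ⇒ 60 = 10P ⇒ P = 6, Q = 4.
The new curves are Qd = 40 - 6P (demand) and Qs = 4P - 3 (supply).
Clearing the new market: 40 - 6P = 4P - 3, so P = 4.3 and Q = 14.2.
ΔP = 4.3 − 6 = -1.7.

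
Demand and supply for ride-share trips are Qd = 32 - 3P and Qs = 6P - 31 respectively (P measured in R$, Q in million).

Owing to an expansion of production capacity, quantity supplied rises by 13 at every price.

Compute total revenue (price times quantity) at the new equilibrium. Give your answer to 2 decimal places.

Original equilibrium: 32 - 3P = 6P - 31 gives 63 = 9P, so P = 7 and Q = 11.
The shock moves the curves to Qd = 32 - 3P and Qs = 6P - 18.
New equilibrium: 32 - 3P = 6P - 18 ⇒ 50 = 9P ⇒ P = 50/9 ≈ 5.5556, Q = 46/3 ≈ 15.3333.
New expenditure = 5.5556 × 15.3333 = 85.19.

85.19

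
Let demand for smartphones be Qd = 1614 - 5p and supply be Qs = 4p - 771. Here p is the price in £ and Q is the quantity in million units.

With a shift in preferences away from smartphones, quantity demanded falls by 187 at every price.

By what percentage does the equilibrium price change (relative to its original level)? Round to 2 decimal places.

Before the shock: 1614 - 5p = 4p - 771 ⇒ 2385 = 9p ⇒ p = 265, Q = 289.
The shock moves the curves to Qd = 1427 - 5p and Qs = 4p - 771.
Equate the new curves: 1427 - 5p = 4p - 771, giving 2198 = 9p, p = 2198/9 ≈ 244.2222, Q = 1853/9 ≈ 205.8889.
%Δp = (244.2222 − 265) / 265 × 100 = -7.84%.

-7.84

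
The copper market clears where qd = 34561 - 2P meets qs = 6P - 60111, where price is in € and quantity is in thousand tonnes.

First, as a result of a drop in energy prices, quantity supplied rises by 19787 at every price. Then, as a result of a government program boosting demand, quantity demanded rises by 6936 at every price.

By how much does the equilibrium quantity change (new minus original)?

+10148.75

Solve the original market: 34561 - 2P = 6P - 60111, hence P = 11834 and q = 10893.
After the shift, demand is qd = 41497 - 2P and supply is qs = 6P - 40324.
New equilibrium: 41497 - 2P = 6P - 40324 ⇒ 81821 = 8P ⇒ P = 10227.625, q = 21041.75.
Δq = 21041.75 − 10893 = +10148.75.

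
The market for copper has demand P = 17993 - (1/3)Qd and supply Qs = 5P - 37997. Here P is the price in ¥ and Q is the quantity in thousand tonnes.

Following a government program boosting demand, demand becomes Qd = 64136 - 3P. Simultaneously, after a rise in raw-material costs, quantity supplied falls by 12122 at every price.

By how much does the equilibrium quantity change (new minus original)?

+1802.375

Before the shock: 53979 - 3P = 5P - 37997 ⇒ 91976 = 8P ⇒ P = 11497, Q = 19488.
With the change applied: demand Qd = 64136 - 3P, supply Qs = 5P - 50119.
Setting them equal: 64136 - 3P = 5P - 50119 → 114255 = 8P, so P = 14281.875 and Q = 21290.375.
ΔQ = 21290.375 − 19488 = +1802.375.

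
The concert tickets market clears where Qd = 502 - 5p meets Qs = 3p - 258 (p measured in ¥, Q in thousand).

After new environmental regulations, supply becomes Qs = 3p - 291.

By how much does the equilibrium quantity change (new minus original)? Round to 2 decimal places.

-20.63

Original equilibrium: 502 - 5p = 3p - 258 gives 760 = 8p, so p = 95 and Q = 27.
The new curves are Qd = 502 - 5p (demand) and Qs = 3p - 291 (supply).
Setting them equal: 502 - 5p = 3p - 291 → 793 = 8p, so p = 99.125 and Q = 6.375.
ΔQ = 6.375 − 27 = -20.63.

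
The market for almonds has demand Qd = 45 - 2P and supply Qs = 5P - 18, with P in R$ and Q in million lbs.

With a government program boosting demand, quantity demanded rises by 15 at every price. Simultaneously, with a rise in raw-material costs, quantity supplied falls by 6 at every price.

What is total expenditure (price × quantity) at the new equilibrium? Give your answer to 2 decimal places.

432.00

Before the shock: 45 - 2P = 5P - 18 ⇒ 63 = 7P ⇒ P = 9, Q = 27.
With the change applied: demand Qd = 60 - 2P, supply Qs = 5P - 24.
Equate the new curves: 60 - 2P = 5P - 24, giving 84 = 7P, P = 12, Q = 36.
New expenditure = 12 × 36 = 432.00.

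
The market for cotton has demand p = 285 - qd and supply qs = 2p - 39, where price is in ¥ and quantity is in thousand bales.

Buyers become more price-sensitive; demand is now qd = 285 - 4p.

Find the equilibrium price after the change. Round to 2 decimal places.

Initially, 285 - p = 2p - 39, so 324 = 3p and p = 108, q = 177.
After the shift, demand is qd = 285 - 4p and supply is qs = 2p - 39.
Setting them equal: 285 - 4p = 2p - 39 → 324 = 6p, so p = 54 and q = 69.

54.00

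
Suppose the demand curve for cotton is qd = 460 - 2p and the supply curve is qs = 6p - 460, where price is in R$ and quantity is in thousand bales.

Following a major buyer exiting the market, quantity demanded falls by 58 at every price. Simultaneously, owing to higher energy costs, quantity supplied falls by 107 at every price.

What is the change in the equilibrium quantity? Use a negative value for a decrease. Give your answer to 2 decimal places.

Solve the original market: 460 - 2p = 6p - 460, hence p = 115 and q = 230.
With the change applied: demand qd = 402 - 2p, supply qs = 6p - 567.
New equilibrium: 402 - 2p = 6p - 567 ⇒ 969 = 8p ⇒ p = 121.125, q = 159.75.
Δq = 159.75 − 230 = -70.25.

-70.25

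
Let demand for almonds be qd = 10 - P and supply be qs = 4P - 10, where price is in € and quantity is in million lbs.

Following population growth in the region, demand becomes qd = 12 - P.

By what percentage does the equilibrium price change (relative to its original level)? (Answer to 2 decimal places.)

+10.00

Initially, 10 - P = 4P - 10, so 20 = 5P and P = 4, q = 6.
The new curves are qd = 12 - P (demand) and qs = 4P - 10 (supply).
Setting them equal: 12 - P = 4P - 10 → 22 = 5P, so P = 4.4 and q = 7.6.
%ΔP = (4.4 − 4) / 4 × 100 = +10.00%.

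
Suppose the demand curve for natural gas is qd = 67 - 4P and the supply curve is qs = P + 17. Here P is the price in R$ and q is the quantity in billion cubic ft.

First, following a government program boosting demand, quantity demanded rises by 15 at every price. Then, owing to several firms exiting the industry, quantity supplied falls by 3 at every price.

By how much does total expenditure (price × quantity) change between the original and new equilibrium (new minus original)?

+105.36

Solve the original market: 67 - 4P = P + 17, hence P = 10 and q = 27.
The shock moves the curves to qd = 82 - 4P and qs = P + 14.
Clearing the new market: 82 - 4P = P + 14, so P = 13.6 and q = 27.6.
Expenditure moves from 10×27 = 270 to 13.6×27.6 = 375.36; change = +105.36.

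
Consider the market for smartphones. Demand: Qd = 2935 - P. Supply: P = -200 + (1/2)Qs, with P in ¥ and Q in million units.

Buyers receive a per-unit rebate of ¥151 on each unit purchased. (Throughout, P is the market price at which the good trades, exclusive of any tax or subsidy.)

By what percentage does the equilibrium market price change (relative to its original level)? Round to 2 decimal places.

+5.96

Original equilibrium: 2935 - P = 2P + 400 gives 2535 = 3P, so P = 845 and Q = 2090.
Since buyers' out-of-pocket price is the market price minus the rebate, the effective demand curve becomes Qd = 3086 - P.
Setting them equal: 3086 - P = 2P + 400 → 2686 = 3P, so P = 2686/3 ≈ 895.3333 and Q = 6572/3 ≈ 2190.6667.
%ΔP = (895.3333 − 845) / 845 × 100 = +5.96%.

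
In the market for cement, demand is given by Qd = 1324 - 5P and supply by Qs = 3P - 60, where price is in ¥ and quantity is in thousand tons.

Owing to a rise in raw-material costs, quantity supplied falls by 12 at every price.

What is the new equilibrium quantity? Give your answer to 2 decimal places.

451.50

Original equilibrium: 1324 - 5P = 3P - 60 gives 1384 = 8P, so P = 173 and Q = 459.
The shock moves the curves to Qd = 1324 - 5P and Qs = 3P - 72.
New equilibrium: 1324 - 5P = 3P - 72 ⇒ 1396 = 8P ⇒ P = 174.5, Q = 451.5.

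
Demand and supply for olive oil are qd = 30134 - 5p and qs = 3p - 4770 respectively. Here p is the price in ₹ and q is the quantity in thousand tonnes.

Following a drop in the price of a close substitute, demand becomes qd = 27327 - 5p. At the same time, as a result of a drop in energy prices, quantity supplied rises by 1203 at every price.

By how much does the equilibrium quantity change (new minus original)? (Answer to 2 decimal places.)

Original equilibrium: 30134 - 5p = 3p - 4770 gives 34904 = 8p, so p = 4363 and q = 8319.
With the change applied: demand qd = 27327 - 5p, supply qs = 3p - 3567.
Clearing the new market: 27327 - 5p = 3p - 3567, so p = 3861.75 and q = 8018.25.
Δq = 8018.25 − 8319 = -300.75.

-300.75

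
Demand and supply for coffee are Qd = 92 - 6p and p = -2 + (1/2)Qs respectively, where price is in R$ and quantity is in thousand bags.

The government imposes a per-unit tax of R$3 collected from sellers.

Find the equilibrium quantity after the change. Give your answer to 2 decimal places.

Original equilibrium: 92 - 6p = 2p + 4 gives 88 = 8p, so p = 11 and Q = 26.
Since sellers keep the price net of the tax, the effective supply curve becomes Qs = 2p - 2.
New equilibrium: 92 - 6p = 2p - 2 ⇒ 94 = 8p ⇒ p = 11.75, Q = 21.5.

21.50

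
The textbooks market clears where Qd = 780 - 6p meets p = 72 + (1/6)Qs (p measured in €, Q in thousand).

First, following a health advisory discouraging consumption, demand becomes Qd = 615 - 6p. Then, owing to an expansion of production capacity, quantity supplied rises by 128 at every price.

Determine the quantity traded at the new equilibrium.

Initially, 780 - 6p = 6p - 432, so 1212 = 12p and p = 101, Q = 174.
With the change applied: demand Qd = 615 - 6p, supply Qs = 6p - 304.
Equate the new curves: 615 - 6p = 6p - 304, giving 919 = 12p, p = 919/12 ≈ 76.5833, Q = 155.5.

155.5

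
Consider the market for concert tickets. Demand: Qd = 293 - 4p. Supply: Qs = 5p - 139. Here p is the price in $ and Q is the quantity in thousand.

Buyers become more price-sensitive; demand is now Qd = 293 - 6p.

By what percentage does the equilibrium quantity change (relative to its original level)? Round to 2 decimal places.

-43.20

Original equilibrium: 293 - 4p = 5p - 139 gives 432 = 9p, so p = 48 and Q = 101.
The shock moves the curves to Qd = 293 - 6p and Qs = 5p - 139.
New equilibrium: 293 - 6p = 5p - 139 ⇒ 432 = 11p ⇒ p = 432/11 ≈ 39.2727, Q = 631/11 ≈ 57.3636.
%ΔQ = (57.3636 − 101) / 101 × 100 = -43.20%.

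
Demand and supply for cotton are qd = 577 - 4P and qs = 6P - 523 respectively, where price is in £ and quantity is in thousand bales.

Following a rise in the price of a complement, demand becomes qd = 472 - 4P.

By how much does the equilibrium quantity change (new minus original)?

Solve the original market: 577 - 4P = 6P - 523, hence P = 110 and q = 137.
The new curves are qd = 472 - 4P (demand) and qs = 6P - 523 (supply).
Setting them equal: 472 - 4P = 6P - 523 → 995 = 10P, so P = 99.5 and q = 74.
Δq = 74 − 137 = -63.

-63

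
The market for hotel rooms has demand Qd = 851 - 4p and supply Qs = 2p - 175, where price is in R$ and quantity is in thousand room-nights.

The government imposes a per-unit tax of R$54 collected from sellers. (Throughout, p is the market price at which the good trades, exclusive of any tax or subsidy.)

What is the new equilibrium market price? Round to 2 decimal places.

Initially, 851 - 4p = 2p - 175, so 1026 = 6p and p = 171, Q = 167.
Since sellers keep the price net of the tax, the effective supply curve becomes Qs = 2p - 283.
Equate the new curves: 851 - 4p = 2p - 283, giving 1134 = 6p, p = 189, Q = 95.

189.00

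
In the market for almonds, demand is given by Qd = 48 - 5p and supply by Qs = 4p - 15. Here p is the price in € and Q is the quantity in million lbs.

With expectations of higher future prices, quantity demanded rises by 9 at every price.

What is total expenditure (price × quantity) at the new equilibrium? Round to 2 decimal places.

136.00

Before the shock: 48 - 5p = 4p - 15 ⇒ 63 = 9p ⇒ p = 7, Q = 13.
The shock moves the curves to Qd = 57 - 5p and Qs = 4p - 15.
Equate the new curves: 57 - 5p = 4p - 15, giving 72 = 9p, p = 8, Q = 17.
New expenditure = 8 × 17 = 136.00.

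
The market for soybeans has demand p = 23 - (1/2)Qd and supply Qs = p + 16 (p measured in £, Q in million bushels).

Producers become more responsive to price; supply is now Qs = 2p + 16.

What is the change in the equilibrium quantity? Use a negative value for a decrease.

Original equilibrium: 46 - 2p = p + 16 gives 30 = 3p, so p = 10 and Q = 26.
With the change applied: demand Qd = 46 - 2p, supply Qs = 2p + 16.
Setting them equal: 46 - 2p = 2p + 16 → 30 = 4p, so p = 7.5 and Q = 31.
ΔQ = 31 − 26 = +5.

+5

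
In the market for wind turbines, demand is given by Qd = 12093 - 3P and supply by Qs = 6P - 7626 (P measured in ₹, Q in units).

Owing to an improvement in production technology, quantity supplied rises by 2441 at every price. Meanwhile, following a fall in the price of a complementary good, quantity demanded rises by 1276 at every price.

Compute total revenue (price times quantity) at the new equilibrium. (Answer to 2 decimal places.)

14810902.30

Solve the original market: 12093 - 3P = 6P - 7626, hence P = 2191 and Q = 5520.
With the change applied: demand Qd = 13369 - 3P, supply Qs = 6P - 5185.
New equilibrium: 13369 - 3P = 6P - 5185 ⇒ 18554 = 9P ⇒ P = 18554/9 ≈ 2061.5556, Q = 21553/3 ≈ 7184.3333.
New expenditure = 2061.5556 × 7184.3333 = 14810902.30.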